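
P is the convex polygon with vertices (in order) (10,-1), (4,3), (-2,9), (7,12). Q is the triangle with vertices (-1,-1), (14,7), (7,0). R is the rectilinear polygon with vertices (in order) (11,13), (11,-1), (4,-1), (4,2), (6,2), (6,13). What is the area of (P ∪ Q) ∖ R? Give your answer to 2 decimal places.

|P ∪ Q| = 85.9953.
|(P ∪ Q) ∩ R| = 36.7611.
|(P ∪ Q) ∖ R| = 85.9953 − 36.7611 = 49.23.

49.23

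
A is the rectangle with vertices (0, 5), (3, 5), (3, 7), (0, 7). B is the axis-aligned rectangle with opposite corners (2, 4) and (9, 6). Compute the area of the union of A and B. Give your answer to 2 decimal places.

19.00

By inclusion–exclusion:
Individual areas: |A| = 6, |B| = 14.
|A∩B|: x∈[2,3], y∈[5,6] → 1·1 = 1.
|A ∪ B| = 20 − 1 = 19.00.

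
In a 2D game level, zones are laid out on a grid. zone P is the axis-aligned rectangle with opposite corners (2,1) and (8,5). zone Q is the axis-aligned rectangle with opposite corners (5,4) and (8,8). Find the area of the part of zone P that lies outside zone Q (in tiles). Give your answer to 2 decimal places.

|zone P∩zone Q|: x∈[5,8], y∈[4,5] → 3·1 = 3.
|zone P| = 24.
|zone P ∖ zone Q| = |zone P| − |zone P∩zone Q| = 24 − 3 = 21.00.

21.00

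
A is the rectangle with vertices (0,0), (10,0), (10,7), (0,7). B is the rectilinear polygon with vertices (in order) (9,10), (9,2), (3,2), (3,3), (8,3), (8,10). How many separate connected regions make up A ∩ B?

1

A ∩ B is a single connected region.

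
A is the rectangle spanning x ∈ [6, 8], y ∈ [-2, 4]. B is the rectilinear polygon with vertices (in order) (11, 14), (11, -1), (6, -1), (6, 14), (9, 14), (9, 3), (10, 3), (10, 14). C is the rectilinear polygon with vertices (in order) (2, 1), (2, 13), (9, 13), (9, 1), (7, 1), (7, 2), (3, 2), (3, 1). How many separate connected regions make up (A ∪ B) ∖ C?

(A ∪ B) ∖ C splits into 2 disjoint pieces (area 28, area 3).

2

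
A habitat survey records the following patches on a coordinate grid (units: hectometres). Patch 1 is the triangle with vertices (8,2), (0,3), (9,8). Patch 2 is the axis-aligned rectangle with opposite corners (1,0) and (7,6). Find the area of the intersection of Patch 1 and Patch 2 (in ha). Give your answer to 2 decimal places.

The intersection is the polygon with vertices (1,2.875), (1,3.556), (5.4,6), (7,6), (7,2.125).
By the shoelace formula its area is 15.62.

15.62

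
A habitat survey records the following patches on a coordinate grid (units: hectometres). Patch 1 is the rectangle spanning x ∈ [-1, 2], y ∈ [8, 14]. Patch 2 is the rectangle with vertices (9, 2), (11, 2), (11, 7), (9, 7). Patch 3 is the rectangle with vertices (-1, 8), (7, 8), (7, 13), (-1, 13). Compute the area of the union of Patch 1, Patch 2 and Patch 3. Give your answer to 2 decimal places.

By inclusion–exclusion:
Individual areas: |Patch 1| = 18, |Patch 2| = 10, |Patch 3| = 40.
|Patch 1∩Patch 2| = 0 (no overlap).
|Patch 1∩Patch 3|: x∈[-1,2], y∈[8,13] → 3·5 = 15.
|Patch 2∩Patch 3| = 0 (no overlap).
|Patch 1∩Patch 2∩Patch 3| = 0.
|Patch 1 ∪ Patch 2 ∪ Patch 3| = 68 − 15 + 0 = 53.00.

53.00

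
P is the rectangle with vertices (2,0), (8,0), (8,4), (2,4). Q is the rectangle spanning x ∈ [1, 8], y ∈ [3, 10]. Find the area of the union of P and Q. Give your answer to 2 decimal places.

By inclusion–exclusion:
Individual areas: |P| = 24, |Q| = 49.
|P∩Q|: x∈[2,8], y∈[3,4] → 6·1 = 6.
|P ∪ Q| = 73 − 6 = 67.00.

67.00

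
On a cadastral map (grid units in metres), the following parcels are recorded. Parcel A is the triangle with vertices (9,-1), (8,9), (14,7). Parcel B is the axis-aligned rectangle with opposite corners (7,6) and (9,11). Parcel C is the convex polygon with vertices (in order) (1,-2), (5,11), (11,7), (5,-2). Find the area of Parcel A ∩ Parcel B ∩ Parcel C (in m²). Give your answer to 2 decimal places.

2.22

The intersection is the polygon with vertices (9,6), (8.3,6), (8,9), (9,8.333).
By the shoelace formula its area is 2.22.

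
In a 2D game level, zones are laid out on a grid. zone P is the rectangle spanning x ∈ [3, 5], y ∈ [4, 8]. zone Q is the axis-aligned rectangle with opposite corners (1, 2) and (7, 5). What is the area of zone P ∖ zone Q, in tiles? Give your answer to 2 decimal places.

6.00

|zone P∩zone Q|: x∈[3,5], y∈[4,5] → 2·1 = 2.
|zone P| = 8.
|zone P ∖ zone Q| = |zone P| − |zone P∩zone Q| = 8 − 2 = 6.00.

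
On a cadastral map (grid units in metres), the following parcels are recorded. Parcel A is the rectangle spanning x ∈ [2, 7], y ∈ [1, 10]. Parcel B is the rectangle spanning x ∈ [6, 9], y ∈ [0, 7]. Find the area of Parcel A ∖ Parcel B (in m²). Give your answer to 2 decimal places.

|Parcel A∩Parcel B|: x∈[6,7], y∈[1,7] → 1·6 = 6.
|Parcel A| = 45.
|Parcel A ∖ Parcel B| = |Parcel A| − |Parcel A∩Parcel B| = 45 − 6 = 39.00.

39.00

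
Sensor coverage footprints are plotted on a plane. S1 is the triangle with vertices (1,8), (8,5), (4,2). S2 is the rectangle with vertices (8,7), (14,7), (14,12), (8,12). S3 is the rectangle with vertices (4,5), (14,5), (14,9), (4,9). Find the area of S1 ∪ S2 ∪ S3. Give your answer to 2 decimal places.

71.07

By inclusion–exclusion:
Individual areas: |S1| = 16.5, |S2| = 30, |S3| = 40.
|S1∩S2| = 0.
|S1∩S3| = 3.4286.
|S2∩S3|: x∈[8,14], y∈[7,9] → 6·2 = 12.
|S1∩S2∩S3| = 0.
|S1 ∪ S2 ∪ S3| = 86.5 − 15.4286 + 0 = 71.07.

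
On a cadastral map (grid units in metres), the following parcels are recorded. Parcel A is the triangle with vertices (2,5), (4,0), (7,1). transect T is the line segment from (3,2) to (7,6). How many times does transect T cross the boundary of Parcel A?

2

The segment meets the boundary at (4.222,3.222), (3.143,2.143).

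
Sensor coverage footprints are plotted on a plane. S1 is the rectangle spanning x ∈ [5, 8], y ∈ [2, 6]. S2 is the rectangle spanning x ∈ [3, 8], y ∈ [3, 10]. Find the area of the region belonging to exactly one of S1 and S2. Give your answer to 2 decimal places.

|S1∩S2|: x∈[5,8], y∈[3,6] → 3·3 = 9.
|S1 △ S2| = |S1| + |S2| − 2·|S1∩S2| = 12 + 35 − 18 = 29.00.

29.00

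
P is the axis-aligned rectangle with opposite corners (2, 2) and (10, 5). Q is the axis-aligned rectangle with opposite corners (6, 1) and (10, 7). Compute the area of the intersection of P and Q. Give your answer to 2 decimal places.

|P∩Q|: x∈[6,10], y∈[2,5] → 4·3 = 12.

12.00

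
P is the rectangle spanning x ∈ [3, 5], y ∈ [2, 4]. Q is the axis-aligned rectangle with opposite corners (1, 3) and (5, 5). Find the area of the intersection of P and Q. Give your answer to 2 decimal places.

|P∩Q|: x∈[3,5], y∈[3,4] → 2·1 = 2.

2.00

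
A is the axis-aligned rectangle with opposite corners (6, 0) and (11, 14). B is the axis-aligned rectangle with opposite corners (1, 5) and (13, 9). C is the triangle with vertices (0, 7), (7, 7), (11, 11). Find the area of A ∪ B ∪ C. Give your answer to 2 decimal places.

By inclusion–exclusion:
Individual areas: |A| = 70, |B| = 48, |C| = 14.
|A∩B|: x∈[6,11], y∈[5,9] → 5·4 = 20.
|A∩C| = 7.4545.
|B∩C| = 10.3182.
|A∩B∩C| = 4.
|A ∪ B ∪ C| = 132 − 37.7727 + 4 = 98.23.

98.23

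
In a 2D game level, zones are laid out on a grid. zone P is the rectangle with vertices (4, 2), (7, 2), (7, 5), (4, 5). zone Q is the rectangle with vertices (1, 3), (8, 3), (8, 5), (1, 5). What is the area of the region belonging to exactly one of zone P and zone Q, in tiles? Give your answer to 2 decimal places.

11.00

|zone P∩zone Q|: x∈[4,7], y∈[3,5] → 3·2 = 6.
|zone P △ zone Q| = |zone P| + |zone Q| − 2·|zone P∩zone Q| = 9 + 14 − 12 = 11.00.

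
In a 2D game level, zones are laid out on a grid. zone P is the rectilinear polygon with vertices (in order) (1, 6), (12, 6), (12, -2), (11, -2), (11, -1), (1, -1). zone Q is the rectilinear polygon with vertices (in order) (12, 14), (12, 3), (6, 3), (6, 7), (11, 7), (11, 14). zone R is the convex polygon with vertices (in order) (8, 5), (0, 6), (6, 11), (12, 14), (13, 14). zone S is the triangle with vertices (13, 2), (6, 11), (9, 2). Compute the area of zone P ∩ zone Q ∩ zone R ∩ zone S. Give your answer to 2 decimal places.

The intersection is the polygon with vertices (8.556,6), (8,5), (7.667,6).
By the shoelace formula its area is 0.44.

0.44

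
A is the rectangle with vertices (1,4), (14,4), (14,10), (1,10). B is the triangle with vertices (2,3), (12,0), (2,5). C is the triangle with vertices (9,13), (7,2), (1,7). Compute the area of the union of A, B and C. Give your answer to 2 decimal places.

94.55

By inclusion–exclusion:
Individual areas: |A| = 78, |B| = 10, |C| = 38.
|A∩B| = 1.
|A∩C| = 30.0545.
|B∩C| = 0.3958.
|A∩B∩C| = 0.
|A ∪ B ∪ C| = 126 − 31.4504 + 0 = 94.55.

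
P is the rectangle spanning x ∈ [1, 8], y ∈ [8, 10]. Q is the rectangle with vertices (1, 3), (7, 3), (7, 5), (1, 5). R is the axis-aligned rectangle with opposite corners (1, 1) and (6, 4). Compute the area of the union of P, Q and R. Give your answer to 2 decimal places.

36.00

By inclusion–exclusion:
Individual areas: |P| = 14, |Q| = 12, |R| = 15.
|P∩Q| = 0 (no overlap).
|P∩R| = 0 (no overlap).
|Q∩R|: x∈[1,6], y∈[3,4] → 5·1 = 5.
|P∩Q∩R| = 0.
|P ∪ Q ∪ R| = 41 − 5 + 0 = 36.00.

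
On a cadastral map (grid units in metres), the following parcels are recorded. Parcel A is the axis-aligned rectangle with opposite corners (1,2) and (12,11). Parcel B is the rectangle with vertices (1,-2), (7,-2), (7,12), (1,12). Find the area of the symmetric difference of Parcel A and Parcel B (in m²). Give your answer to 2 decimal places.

75.00

|Parcel A∩Parcel B|: x∈[1,7], y∈[2,11] → 6·9 = 54.
|Parcel A △ Parcel B| = |Parcel A| + |Parcel B| − 2·|Parcel A∩Parcel B| = 99 + 84 − 108 = 75.00.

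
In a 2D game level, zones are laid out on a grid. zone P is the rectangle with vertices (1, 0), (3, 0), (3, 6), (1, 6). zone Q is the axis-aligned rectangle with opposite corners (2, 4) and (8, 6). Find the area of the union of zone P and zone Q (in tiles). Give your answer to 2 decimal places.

22.00

By inclusion–exclusion:
Individual areas: |zone P| = 12, |zone Q| = 12.
|zone P∩zone Q|: x∈[2,3], y∈[4,6] → 1·2 = 2.
|zone P ∪ zone Q| = 24 − 2 = 22.00.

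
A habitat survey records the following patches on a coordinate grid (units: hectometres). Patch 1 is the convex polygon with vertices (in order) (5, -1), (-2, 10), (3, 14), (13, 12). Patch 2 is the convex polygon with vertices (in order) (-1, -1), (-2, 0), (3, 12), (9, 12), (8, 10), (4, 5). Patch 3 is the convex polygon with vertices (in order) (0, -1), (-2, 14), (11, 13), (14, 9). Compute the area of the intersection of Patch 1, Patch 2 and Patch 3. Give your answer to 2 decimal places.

The intersection is the polygon with vertices (3,12), (9,12), (8,10), (4,5), (2.402,3.083), (0.518,6.043).
By the shoelace formula its area is 38.34.

38.34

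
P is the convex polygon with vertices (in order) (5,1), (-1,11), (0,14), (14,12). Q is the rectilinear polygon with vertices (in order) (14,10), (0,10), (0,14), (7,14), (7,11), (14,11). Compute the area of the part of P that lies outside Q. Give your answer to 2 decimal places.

69.73

|P| = 100, |P∩Q| = 30.2727.
|P ∖ Q| = |P| − |P∩Q| = 100 − 30.2727 = 69.73.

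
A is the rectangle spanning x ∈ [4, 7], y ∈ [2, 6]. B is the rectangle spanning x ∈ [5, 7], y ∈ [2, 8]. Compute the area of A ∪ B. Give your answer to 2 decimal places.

16.00

By inclusion–exclusion:
Individual areas: |A| = 12, |B| = 12.
|A∩B|: x∈[5,7], y∈[2,6] → 2·4 = 8.
|A ∪ B| = 24 − 8 = 16.00.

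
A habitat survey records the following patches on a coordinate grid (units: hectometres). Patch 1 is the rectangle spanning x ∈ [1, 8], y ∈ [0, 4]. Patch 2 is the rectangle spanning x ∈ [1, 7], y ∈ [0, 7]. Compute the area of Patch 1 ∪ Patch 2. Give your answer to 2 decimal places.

By inclusion–exclusion:
Individual areas: |Patch 1| = 28, |Patch 2| = 42.
|Patch 1∩Patch 2|: x∈[1,7], y∈[0,4] → 6·4 = 24.
|Patch 1 ∪ Patch 2| = 70 − 24 = 46.00.

46.00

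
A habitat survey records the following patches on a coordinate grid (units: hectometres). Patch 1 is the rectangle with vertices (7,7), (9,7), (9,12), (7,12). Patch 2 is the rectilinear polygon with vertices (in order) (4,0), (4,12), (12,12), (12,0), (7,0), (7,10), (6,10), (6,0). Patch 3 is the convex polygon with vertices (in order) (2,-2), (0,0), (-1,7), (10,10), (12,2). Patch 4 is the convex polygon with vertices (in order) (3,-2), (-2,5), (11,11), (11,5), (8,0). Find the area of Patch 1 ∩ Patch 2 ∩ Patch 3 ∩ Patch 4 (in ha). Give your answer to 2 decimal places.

4.91

The intersection is the polygon with vertices (7,9.154), (7.148,9.222), (9,9.727), (9,7), (7,7).
By the shoelace formula its area is 4.91.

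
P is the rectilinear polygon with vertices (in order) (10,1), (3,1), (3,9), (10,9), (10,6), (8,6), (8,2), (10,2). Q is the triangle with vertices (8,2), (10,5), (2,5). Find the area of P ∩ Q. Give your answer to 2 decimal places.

The intersection is the polygon with vertices (3,5), (8,5), (8,2), (3,4.5).
By the shoelace formula its area is 8.75.

8.75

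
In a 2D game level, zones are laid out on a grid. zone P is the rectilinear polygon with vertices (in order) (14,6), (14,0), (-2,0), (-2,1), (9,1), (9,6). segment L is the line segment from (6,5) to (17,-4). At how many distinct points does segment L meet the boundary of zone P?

2

The segment meets the boundary at (12.111,0), (9,2.545).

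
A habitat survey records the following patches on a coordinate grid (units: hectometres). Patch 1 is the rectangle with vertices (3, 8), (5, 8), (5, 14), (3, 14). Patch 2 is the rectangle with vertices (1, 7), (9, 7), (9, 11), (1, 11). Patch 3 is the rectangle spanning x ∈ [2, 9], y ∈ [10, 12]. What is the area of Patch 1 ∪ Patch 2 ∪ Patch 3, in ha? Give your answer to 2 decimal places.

By inclusion–exclusion:
Individual areas: |Patch 1| = 12, |Patch 2| = 32, |Patch 3| = 14.
|Patch 1∩Patch 2|: x∈[3,5], y∈[8,11] → 2·3 = 6.
|Patch 1∩Patch 3|: x∈[3,5], y∈[10,12] → 2·2 = 4.
|Patch 2∩Patch 3|: x∈[2,9], y∈[10,11] → 7·1 = 7.
|Patch 1∩Patch 2∩Patch 3| = 2.
|Patch 1 ∪ Patch 2 ∪ Patch 3| = 58 − 17 + 2 = 43.00.

43.00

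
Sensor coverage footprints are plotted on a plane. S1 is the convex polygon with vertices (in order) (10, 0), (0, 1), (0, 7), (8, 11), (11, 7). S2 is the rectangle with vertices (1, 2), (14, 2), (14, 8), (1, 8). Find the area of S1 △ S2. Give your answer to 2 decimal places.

|S1| = 90.5, |S2| = 78, |S1∩S2| = 57.5893.
|S1 △ S2| = |S1| + |S2| − 2·|S1∩S2| = 90.5 + 78 − 115.1786 = 53.32.

53.32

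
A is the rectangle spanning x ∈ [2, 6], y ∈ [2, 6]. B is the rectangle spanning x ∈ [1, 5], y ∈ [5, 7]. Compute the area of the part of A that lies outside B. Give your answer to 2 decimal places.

13.00

|A∩B|: x∈[2,5], y∈[5,6] → 3·1 = 3.
|A| = 16.
|A ∖ B| = |A| − |A∩B| = 16 − 3 = 13.00.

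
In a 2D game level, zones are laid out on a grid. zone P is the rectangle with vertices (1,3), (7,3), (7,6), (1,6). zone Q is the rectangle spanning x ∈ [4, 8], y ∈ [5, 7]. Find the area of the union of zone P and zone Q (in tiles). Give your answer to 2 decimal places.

23.00

By inclusion–exclusion:
Individual areas: |zone P| = 18, |zone Q| = 8.
|zone P∩zone Q|: x∈[4,7], y∈[5,6] → 3·1 = 3.
|zone P ∪ zone Q| = 26 − 3 = 23.00.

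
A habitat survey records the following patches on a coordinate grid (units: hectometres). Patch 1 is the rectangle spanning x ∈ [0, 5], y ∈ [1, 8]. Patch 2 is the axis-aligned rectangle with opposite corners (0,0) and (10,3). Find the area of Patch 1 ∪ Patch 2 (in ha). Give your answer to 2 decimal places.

By inclusion–exclusion:
Individual areas: |Patch 1| = 35, |Patch 2| = 30.
|Patch 1∩Patch 2|: x∈[0,5], y∈[1,3] → 5·2 = 10.
|Patch 1 ∪ Patch 2| = 65 − 10 = 55.00.

55.00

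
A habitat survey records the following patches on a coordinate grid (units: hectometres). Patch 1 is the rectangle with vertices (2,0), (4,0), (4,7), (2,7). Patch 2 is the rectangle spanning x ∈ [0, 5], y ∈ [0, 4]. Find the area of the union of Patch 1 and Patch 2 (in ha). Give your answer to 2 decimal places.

By inclusion–exclusion:
Individual areas: |Patch 1| = 14, |Patch 2| = 20.
|Patch 1∩Patch 2|: x∈[2,4], y∈[0,4] → 2·4 = 8.
|Patch 1 ∪ Patch 2| = 34 − 8 = 26.00.

26.00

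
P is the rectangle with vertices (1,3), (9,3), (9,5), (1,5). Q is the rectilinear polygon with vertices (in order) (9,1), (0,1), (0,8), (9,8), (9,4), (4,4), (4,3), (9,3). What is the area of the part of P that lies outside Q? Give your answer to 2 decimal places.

5.00

|P| = 16, |P∩Q| = 11.
|P ∖ Q| = |P| − |P∩Q| = 16 − 11 = 5.00.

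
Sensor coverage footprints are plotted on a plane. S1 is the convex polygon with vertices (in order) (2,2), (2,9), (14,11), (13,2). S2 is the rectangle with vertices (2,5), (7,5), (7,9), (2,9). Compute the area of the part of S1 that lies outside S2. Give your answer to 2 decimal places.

|S1| = 91.5, |S1∩S2| = 20.
|S1 ∖ S2| = |S1| − |S1∩S2| = 91.5 − 20 = 71.50.

71.50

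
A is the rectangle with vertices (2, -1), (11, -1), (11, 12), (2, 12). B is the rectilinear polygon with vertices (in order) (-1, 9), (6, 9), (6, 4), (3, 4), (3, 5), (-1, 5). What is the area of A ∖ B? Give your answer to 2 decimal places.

98.00

|A| = 117, |A∩B| = 19.
|A ∖ B| = |A| − |A∩B| = 117 − 19 = 98.00.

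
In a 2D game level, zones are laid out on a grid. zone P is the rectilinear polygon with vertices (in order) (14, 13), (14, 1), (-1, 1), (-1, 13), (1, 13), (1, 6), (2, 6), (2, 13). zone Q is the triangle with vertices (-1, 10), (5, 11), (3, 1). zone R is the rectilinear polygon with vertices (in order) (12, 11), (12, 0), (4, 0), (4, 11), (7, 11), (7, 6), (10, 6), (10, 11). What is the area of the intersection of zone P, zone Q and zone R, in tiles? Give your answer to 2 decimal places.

The intersection is the polygon with vertices (5,11), (4,6), (4,10.833).
By the shoelace formula its area is 2.42.

2.42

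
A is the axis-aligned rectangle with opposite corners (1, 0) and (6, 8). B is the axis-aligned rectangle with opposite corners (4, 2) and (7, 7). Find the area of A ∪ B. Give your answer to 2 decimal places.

45.00

By inclusion–exclusion:
Individual areas: |A| = 40, |B| = 15.
|A∩B|: x∈[4,6], y∈[2,7] → 2·5 = 10.
|A ∪ B| = 55 − 10 = 45.00.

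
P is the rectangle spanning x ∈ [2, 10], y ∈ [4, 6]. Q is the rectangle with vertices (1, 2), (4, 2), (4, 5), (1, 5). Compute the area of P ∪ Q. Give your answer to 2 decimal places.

By inclusion–exclusion:
Individual areas: |P| = 16, |Q| = 9.
|P∩Q|: x∈[2,4], y∈[4,5] → 2·1 = 2.
|P ∪ Q| = 25 − 2 = 23.00.

23.00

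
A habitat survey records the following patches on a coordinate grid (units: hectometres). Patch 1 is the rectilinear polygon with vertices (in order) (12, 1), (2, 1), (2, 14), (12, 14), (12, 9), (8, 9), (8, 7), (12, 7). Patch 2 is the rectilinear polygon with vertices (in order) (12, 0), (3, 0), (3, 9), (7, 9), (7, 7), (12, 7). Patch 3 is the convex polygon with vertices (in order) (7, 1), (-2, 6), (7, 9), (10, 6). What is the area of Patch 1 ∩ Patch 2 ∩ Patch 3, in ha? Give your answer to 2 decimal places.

The intersection is the polygon with vertices (3,7.667), (7,9), (7,7), (8,7), (9,7), (10,6), (7,1), (3,3.222).
By the shoelace formula its area is 34.89.

34.89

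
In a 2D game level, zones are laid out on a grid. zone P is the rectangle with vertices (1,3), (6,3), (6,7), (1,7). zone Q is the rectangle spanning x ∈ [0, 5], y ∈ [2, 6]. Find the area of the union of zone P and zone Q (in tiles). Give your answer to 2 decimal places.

28.00

By inclusion–exclusion:
Individual areas: |zone P| = 20, |zone Q| = 20.
|zone P∩zone Q|: x∈[1,5], y∈[3,6] → 4·3 = 12.
|zone P ∪ zone Q| = 40 − 12 = 28.00.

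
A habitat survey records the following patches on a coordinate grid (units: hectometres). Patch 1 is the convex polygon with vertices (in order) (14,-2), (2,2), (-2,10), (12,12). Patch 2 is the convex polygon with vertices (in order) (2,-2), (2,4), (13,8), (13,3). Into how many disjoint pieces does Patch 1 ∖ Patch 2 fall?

2

Patch 1 ∖ Patch 2 splits into 2 disjoint pieces (area 17.1538, area 73.1111).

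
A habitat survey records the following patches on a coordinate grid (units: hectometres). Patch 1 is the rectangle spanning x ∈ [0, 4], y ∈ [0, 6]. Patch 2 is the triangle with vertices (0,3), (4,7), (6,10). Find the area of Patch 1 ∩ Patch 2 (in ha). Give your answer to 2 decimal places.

0.64

The intersection is the polygon with vertices (3,6), (0,3), (2.571,6).
By the shoelace formula its area is 0.64.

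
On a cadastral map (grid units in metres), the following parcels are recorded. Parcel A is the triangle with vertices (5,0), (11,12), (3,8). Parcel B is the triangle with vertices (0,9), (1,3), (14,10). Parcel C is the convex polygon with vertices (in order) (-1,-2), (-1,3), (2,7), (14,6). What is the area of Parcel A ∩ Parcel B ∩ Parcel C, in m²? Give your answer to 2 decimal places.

4.94

The intersection is the polygon with vertices (3.864,4.542), (3.277,6.894), (7.567,6.536).
By the shoelace formula its area is 4.94.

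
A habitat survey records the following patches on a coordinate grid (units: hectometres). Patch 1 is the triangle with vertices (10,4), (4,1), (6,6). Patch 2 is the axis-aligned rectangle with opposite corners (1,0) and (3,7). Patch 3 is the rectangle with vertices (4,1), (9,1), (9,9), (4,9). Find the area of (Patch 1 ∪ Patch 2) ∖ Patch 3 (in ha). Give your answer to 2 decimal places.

14.50

|Patch 1 ∪ Patch 2| = 26.
|(Patch 1 ∪ Patch 2) ∩ Patch 3| = 11.5.
|(Patch 1 ∪ Patch 2) ∖ Patch 3| = 26 − 11.5 = 14.50.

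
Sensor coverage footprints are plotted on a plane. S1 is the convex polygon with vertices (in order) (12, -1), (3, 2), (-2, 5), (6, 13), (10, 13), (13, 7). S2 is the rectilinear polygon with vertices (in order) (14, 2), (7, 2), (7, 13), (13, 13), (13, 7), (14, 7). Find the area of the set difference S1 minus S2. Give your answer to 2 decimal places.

|S1| = 129, |S1∩S2| = 55.4375.
|S1 ∖ S2| = |S1| − |S1∩S2| = 129 − 55.4375 = 73.56.

73.56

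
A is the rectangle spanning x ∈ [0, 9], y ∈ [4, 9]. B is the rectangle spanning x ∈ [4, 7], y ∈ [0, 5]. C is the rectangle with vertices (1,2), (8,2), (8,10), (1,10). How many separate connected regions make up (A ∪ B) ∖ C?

3

(A ∪ B) ∖ C splits into 3 disjoint pieces (area 5, area 5, area 6).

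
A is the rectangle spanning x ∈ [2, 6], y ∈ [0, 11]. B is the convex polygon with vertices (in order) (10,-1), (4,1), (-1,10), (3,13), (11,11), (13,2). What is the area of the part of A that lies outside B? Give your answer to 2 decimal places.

6.93

|A| = 44, |A∩B| = 37.0667.
|A ∖ B| = |A| − |A∩B| = 44 − 37.0667 = 6.93.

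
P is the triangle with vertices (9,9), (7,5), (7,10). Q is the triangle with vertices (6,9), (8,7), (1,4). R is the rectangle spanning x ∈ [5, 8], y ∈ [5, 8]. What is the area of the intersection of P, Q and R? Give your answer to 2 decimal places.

The intersection is the polygon with vertices (8,7), (7,6.571), (7,8).
By the shoelace formula its area is 0.71.

0.71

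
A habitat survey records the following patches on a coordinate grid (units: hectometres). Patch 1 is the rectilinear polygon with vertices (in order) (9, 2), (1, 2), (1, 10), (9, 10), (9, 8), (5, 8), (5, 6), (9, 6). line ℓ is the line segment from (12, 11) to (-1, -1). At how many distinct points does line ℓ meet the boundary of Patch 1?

4

The segment meets the boundary at (2.25,2), (6.583,6), (8.75,8), (9,8.231).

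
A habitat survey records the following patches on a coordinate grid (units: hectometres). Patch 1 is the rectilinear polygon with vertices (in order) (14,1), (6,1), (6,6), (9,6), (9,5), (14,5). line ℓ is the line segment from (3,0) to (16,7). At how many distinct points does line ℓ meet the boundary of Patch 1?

The segment meets the boundary at (12.286,5), (6,1.615).

2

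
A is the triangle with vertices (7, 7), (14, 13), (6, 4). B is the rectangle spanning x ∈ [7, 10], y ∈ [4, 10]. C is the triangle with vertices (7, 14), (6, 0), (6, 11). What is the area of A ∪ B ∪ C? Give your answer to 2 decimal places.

26.47

By inclusion–exclusion:
Individual areas: |A| = 7.5, |B| = 18, |C| = 5.5.
|A∩B| = 4.4196.
|A∩C| = 0.1059.
|B∩C| = 0.
|A∩B∩C| = 0.
|A ∪ B ∪ C| = 31 − 4.5256 + 0 = 26.47.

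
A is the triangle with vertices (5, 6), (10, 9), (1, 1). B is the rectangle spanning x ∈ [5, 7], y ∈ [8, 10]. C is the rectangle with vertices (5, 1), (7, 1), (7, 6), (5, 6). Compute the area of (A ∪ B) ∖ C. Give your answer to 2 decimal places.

|A ∪ B| = 10.5.
|(A ∪ B) ∩ C| = 1.1736.
|(A ∪ B) ∖ C| = 10.5 − 1.1736 = 9.33.

9.33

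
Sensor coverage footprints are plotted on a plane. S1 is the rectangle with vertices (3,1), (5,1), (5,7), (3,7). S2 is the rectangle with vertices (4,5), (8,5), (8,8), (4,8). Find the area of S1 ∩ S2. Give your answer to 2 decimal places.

2.00

|S1∩S2|: x∈[4,5], y∈[5,7] → 1·2 = 2.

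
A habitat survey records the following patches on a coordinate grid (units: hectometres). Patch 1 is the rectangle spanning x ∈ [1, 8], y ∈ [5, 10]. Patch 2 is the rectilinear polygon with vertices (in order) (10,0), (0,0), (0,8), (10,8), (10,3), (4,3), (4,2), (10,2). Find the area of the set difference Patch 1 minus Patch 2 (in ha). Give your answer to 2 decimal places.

|Patch 1| = 35, |Patch 1∩Patch 2| = 21.
|Patch 1 ∖ Patch 2| = |Patch 1| − |Patch 1∩Patch 2| = 35 − 21 = 14.00.

14.00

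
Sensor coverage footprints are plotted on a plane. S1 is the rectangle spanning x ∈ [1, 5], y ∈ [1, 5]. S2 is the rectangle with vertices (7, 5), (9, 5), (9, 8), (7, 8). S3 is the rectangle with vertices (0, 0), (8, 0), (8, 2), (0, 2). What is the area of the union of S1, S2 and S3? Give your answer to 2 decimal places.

By inclusion–exclusion:
Individual areas: |S1| = 16, |S2| = 6, |S3| = 16.
|S1∩S2| = 0 (no overlap).
|S1∩S3|: x∈[1,5], y∈[1,2] → 4·1 = 4.
|S2∩S3| = 0 (no overlap).
|S1∩S2∩S3| = 0.
|S1 ∪ S2 ∪ S3| = 38 − 4 + 0 = 34.00.

34.00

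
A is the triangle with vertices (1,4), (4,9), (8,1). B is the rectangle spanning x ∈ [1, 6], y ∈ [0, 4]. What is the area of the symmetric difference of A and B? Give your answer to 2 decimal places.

31.29

|A| = 22, |B| = 20, |A∩B| = 5.3571.
|A △ B| = |A| + |B| − 2·|A∩B| = 22 + 20 − 10.7143 = 31.29.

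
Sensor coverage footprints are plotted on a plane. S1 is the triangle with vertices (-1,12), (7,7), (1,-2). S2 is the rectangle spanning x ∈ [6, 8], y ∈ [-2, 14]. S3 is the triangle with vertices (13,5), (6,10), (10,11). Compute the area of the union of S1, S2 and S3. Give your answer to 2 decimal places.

By inclusion–exclusion:
Individual areas: |S1| = 51, |S2| = 32, |S3| = 13.5.
|S1∩S2| = 1.0625.
|S1∩S3| = 0.
|S2∩S3| = 1.9286.
|S1∩S2∩S3| = 0.
|S1 ∪ S2 ∪ S3| = 96.5 − 2.9911 + 0 = 93.51.

93.51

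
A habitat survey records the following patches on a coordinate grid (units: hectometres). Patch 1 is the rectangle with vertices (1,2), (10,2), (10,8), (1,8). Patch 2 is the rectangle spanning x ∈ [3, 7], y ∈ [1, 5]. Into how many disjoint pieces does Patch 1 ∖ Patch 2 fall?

Patch 1 ∖ Patch 2 is a single connected region.

1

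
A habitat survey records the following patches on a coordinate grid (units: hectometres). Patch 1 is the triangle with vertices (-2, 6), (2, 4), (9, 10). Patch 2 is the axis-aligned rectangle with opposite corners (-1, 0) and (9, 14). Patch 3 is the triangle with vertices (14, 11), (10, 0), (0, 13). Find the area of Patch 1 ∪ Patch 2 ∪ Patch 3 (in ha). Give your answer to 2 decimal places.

By inclusion–exclusion:
Individual areas: |Patch 1| = 19, |Patch 2| = 140, |Patch 3| = 81.
|Patch 1∩Patch 2| = 18.5682.
|Patch 1∩Patch 3| = 5.2043.
|Patch 2∩Patch 3| = 46.8643.
|Patch 1∩Patch 2∩Patch 3| = 5.2043.
|Patch 1 ∪ Patch 2 ∪ Patch 3| = 240 − 70.6368 + 5.2043 = 174.57.

174.57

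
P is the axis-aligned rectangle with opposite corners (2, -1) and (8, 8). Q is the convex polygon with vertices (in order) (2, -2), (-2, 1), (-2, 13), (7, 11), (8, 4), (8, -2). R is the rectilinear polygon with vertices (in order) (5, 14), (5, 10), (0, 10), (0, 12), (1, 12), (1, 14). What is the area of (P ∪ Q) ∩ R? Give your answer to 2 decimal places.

9.56

The region (P ∪ Q) ∩ R is the polygon with vertices (5,11.444), (5,10), (0,10), (0,12), (1,12), (1,12.333).
By the shoelace formula its area is 9.56.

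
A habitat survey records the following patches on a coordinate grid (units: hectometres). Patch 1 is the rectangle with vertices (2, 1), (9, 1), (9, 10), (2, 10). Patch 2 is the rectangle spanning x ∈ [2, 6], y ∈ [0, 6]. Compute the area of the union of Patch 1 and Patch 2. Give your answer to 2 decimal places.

By inclusion–exclusion:
Individual areas: |Patch 1| = 63, |Patch 2| = 24.
|Patch 1∩Patch 2|: x∈[2,6], y∈[1,6] → 4·5 = 20.
|Patch 1 ∪ Patch 2| = 87 − 20 = 67.00.

67.00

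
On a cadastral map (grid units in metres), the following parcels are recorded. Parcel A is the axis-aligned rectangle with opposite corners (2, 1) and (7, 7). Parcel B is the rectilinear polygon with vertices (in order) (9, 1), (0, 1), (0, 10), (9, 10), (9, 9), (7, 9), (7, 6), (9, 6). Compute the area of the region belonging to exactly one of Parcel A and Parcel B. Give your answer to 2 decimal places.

|Parcel A| = 30, |Parcel B| = 75, |Parcel A∩Parcel B| = 30.
|Parcel A △ Parcel B| = |Parcel A| + |Parcel B| − 2·|Parcel A∩Parcel B| = 30 + 75 − 60 = 45.00.

45.00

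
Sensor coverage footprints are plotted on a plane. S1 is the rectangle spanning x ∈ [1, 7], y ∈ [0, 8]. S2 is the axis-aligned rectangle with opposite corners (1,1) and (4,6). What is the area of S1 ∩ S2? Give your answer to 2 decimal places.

15.00

|S1∩S2|: x∈[1,4], y∈[1,6] → 3·5 = 15.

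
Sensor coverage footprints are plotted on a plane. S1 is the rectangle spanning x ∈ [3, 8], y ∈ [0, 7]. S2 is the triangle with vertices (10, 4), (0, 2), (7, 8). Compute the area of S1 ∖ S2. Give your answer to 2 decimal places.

|S1| = 35, |S1∩S2| = 16.0179.
|S1 ∖ S2| = |S1| − |S1∩S2| = 35 − 16.0179 = 18.98.

18.98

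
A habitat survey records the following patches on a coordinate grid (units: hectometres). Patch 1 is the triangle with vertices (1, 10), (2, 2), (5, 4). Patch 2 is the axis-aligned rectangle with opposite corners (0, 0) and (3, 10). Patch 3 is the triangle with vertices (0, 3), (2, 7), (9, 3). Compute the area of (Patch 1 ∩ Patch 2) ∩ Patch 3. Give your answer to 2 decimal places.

The region (Patch 1 ∩ Patch 2) ∩ Patch 3 is the polygon with vertices (1.5,6), (2,7), (3,6.429), (3,3), (1.875,3).
By the shoelace formula its area is 4.90.

4.90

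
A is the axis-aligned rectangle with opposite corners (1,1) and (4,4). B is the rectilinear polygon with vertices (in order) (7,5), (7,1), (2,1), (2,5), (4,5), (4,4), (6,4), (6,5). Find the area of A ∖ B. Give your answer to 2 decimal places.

3.00

|A| = 9, |A∩B| = 6.
|A ∖ B| = |A| − |A∩B| = 9 − 6 = 3.00.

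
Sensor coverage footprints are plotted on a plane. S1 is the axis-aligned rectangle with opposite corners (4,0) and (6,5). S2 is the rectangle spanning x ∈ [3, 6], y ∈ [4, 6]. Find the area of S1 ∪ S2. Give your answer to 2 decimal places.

By inclusion–exclusion:
Individual areas: |S1| = 10, |S2| = 6.
|S1∩S2|: x∈[4,6], y∈[4,5] → 2·1 = 2.
|S1 ∪ S2| = 16 − 2 = 14.00.

14.00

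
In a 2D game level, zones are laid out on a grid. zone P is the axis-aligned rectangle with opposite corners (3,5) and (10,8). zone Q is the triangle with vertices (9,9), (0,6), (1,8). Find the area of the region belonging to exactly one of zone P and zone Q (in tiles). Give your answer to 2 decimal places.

25.50

|zone P| = 21, |zone Q| = 7.5, |zone P∩zone Q| = 1.5.
|zone P △ zone Q| = |zone P| + |zone Q| − 2·|zone P∩zone Q| = 21 + 7.5 − 3 = 25.50.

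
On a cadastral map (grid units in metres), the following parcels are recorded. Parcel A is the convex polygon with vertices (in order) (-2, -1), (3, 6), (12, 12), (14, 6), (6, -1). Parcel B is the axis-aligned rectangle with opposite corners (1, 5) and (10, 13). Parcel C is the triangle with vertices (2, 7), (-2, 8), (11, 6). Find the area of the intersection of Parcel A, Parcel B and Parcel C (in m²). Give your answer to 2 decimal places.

0.93

The intersection is the polygon with vertices (4.5,7), (10,6.154), (10,6.111), (4.143,6.762).
By the shoelace formula its area is 0.93.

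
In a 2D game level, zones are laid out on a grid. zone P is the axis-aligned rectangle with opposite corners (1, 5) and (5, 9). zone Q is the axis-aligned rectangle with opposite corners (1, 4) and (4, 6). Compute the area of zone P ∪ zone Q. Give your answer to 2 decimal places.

By inclusion–exclusion:
Individual areas: |zone P| = 16, |zone Q| = 6.
|zone P∩zone Q|: x∈[1,4], y∈[5,6] → 3·1 = 3.
|zone P ∪ zone Q| = 22 − 3 = 19.00.

19.00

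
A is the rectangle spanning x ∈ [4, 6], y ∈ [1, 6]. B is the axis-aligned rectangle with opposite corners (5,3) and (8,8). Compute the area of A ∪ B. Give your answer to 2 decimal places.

22.00

By inclusion–exclusion:
Individual areas: |A| = 10, |B| = 15.
|A∩B|: x∈[5,6], y∈[3,6] → 1·3 = 3.
|A ∪ B| = 25 − 3 = 22.00.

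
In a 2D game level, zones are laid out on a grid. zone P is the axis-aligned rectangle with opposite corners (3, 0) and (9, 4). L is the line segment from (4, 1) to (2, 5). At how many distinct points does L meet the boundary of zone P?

The segment meets the boundary at (3,3).

1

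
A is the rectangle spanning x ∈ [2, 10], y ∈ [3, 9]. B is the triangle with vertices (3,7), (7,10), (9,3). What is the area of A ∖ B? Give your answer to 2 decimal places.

31.81

|A| = 48, |A∩B| = 16.1905.
|A ∖ B| = |A| − |A∩B| = 48 − 16.1905 = 31.81.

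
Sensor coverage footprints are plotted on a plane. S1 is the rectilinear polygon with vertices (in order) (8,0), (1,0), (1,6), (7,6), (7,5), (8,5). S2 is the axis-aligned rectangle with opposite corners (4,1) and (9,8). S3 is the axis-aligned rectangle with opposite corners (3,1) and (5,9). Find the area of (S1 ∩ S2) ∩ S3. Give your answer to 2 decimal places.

The region (S1 ∩ S2) ∩ S3 is the polygon with vertices (4,1), (4,6), (5,6), (5,1).
By the shoelace formula its area is 5.00.

5.00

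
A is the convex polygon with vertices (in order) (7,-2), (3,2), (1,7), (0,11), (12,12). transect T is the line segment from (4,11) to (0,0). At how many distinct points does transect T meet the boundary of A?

The segment meets the boundary at (1.81,4.976).

1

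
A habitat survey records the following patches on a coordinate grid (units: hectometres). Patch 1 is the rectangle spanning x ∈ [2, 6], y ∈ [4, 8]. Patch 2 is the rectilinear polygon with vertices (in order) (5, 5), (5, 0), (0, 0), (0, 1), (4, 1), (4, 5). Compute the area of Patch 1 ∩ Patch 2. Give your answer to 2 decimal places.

1.00

The intersection is the polygon with vertices (4,4), (4,5), (5,5), (5,4).
By the shoelace formula its area is 1.00.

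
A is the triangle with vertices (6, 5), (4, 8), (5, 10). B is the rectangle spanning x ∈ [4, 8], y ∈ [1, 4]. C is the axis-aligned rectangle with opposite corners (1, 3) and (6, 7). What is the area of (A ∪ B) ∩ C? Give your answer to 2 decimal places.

|A ∪ B| = 15.5.
|(A ∪ B) ∩ C| = 2.93.

2.93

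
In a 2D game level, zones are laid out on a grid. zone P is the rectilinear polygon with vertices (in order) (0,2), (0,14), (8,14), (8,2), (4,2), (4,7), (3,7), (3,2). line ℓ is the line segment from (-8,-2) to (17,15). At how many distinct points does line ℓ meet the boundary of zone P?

4

The segment meets the boundary at (8,8.88), (4,6.16), (3,5.48), (0,3.44).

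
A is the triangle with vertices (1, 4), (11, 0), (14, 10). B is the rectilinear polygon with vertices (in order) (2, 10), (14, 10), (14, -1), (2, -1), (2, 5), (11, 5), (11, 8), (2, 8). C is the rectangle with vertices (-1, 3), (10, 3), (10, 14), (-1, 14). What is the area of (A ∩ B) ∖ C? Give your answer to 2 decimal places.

26.56

|A ∩ B| = 41.8192.
|(A ∩ B) ∩ C| = 15.2615.
|(A ∩ B) ∖ C| = 41.8192 − 15.2615 = 26.56.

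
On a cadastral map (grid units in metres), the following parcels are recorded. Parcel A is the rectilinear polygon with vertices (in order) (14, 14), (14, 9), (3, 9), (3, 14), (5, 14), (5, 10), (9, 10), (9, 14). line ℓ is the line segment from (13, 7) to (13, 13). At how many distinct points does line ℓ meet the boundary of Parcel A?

1

The segment meets the boundary at (13,9).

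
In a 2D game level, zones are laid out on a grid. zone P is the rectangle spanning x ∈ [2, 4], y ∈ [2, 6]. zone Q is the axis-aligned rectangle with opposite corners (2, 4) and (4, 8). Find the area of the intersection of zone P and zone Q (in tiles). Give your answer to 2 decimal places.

4.00

|zone P∩zone Q|: x∈[2,4], y∈[4,6] → 2·2 = 4.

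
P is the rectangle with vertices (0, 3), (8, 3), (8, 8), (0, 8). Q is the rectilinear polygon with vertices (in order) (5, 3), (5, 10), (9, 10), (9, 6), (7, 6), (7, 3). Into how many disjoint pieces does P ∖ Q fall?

P ∖ Q splits into 2 disjoint pieces (area 3, area 25).

2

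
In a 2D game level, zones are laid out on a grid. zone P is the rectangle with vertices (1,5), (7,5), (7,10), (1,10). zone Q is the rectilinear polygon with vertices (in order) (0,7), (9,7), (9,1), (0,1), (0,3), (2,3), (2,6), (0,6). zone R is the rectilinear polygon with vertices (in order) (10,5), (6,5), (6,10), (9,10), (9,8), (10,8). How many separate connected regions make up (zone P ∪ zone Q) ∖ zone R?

1

(zone P ∪ zone Q) ∖ zone R is a single connected region.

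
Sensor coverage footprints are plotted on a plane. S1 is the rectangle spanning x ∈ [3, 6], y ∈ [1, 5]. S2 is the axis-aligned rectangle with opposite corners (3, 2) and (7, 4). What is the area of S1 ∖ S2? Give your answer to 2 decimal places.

6.00

|S1∩S2|: x∈[3,6], y∈[2,4] → 3·2 = 6.
|S1| = 12.
|S1 ∖ S2| = |S1| − |S1∩S2| = 12 − 6 = 6.00.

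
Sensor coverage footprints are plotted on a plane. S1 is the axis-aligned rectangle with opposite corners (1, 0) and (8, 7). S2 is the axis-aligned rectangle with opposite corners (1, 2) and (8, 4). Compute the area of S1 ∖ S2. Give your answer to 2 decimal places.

35.00

|S1∩S2|: x∈[1,8], y∈[2,4] → 7·2 = 14.
|S1| = 49.
|S1 ∖ S2| = |S1| − |S1∩S2| = 49 − 14 = 35.00.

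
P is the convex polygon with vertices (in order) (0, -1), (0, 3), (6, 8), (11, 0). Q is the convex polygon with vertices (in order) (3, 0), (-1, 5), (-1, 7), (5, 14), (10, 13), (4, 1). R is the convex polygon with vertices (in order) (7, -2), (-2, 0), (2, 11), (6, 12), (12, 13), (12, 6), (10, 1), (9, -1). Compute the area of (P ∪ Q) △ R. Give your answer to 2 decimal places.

65.16

|P ∪ Q| = 114.24.
|(P ∪ Q) ∩ R| = 98.5401.
|(P ∪ Q) △ R| = 114.24 + 148 − 197.0801 = 65.16.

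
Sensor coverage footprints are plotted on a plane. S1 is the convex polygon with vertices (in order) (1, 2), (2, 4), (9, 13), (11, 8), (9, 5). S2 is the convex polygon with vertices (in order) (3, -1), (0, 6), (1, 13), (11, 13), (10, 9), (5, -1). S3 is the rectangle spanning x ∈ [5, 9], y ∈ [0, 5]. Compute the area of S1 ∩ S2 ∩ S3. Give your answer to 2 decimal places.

The intersection is the polygon with vertices (7.769,4.538), (5,3.5), (5,5), (8,5).
By the shoelace formula its area is 2.77.

2.77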